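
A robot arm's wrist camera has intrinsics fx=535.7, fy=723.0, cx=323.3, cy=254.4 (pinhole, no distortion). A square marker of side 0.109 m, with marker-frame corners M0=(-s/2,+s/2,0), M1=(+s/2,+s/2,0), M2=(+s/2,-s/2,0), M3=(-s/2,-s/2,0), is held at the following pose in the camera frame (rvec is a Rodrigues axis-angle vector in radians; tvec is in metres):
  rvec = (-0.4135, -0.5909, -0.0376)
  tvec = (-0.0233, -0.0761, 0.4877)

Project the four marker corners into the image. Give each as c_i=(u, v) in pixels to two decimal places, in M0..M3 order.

Intrinsics K: fx=535.7, fy=723.0, cx=323.3, cy=254.4
Marker side s = 0.109 m; corners in marker frame (Z=0):
  M0 = (-0.0545, +0.0545, 0)
  M1 = (+0.0545, +0.0545, 0)
  M2 = (+0.0545, -0.0545, 0)
  M3 = (-0.0545, -0.0545, 0)
rvec = (-0.4135, -0.5909, -0.0376), |rvec| = θ = 0.72219 rad = 41.378°
Rodrigues: sinθ=0.66103, 1−cosθ=0.24964; R = I + sinθ·[k]× + (1−cosθ)·[k]×²:
    [+0.83220 +0.15137 -0.53342]
    [+0.08253 +0.91748 +0.38912]
    [+0.54830 -0.36785 +0.75104]
t = (-0.0233, -0.0761, 0.4877) m
M0: Pc = R·M0+t = (-0.06041, -0.03060, +0.43777); u = 535.7·(-0.06041)/0.43777 + 323.3 = 249.3818, v = 723.0·(-0.03060)/0.43777 + 254.4 = 203.8703
M1: Pc = R·M1+t = (+0.03030, -0.02160, +0.49753); u = 535.7·(+0.03030)/0.49753 + 323.3 = 355.9289, v = 723.0·(-0.02160)/0.49753 + 254.4 = 223.0131
M2: Pc = R·M2+t = (+0.01381, -0.12160, +0.53763); u = 535.7·(+0.01381)/0.53763 + 323.3 = 337.0558, v = 723.0·(-0.12160)/0.53763 + 254.4 = 90.8670
M3: Pc = R·M3+t = (-0.07690, -0.13060, +0.47787); u = 535.7·(-0.07690)/0.47787 + 323.3 = 237.0882, v = 723.0·(-0.13060)/0.47787 + 254.4 = 56.8035

c0=(249.38, 203.87) c1=(355.93, 223.01) c2=(337.06, 90.87) c3=(237.09, 56.80)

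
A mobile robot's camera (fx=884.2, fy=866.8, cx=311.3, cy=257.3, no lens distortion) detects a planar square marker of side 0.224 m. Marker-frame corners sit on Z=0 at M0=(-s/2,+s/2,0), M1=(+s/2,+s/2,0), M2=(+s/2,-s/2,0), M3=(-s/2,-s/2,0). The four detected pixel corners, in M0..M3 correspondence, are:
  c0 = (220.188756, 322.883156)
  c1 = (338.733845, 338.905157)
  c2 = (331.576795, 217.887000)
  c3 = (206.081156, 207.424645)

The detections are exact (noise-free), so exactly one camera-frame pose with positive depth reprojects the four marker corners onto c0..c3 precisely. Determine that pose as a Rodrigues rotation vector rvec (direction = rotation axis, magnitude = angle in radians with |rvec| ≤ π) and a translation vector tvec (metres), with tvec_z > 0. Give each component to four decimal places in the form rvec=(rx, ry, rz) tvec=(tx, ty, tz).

rvec=(0.4287, 0.3817, 0.0173) tvec=(-0.0649, 0.0276, 1.4848)

Intrinsics K: fx=884.2, fy=866.8, cx=311.3, cy=257.3
Marker side s = 0.224 m; corners in marker frame (Z=0):
  M0 = (-0.1120, +0.1120, 0)
  M1 = (+0.1120, +0.1120, 0)
  M2 = (+0.1120, -0.1120, 0)
  M3 = (-0.1120, -0.1120, 0)
Detected image corners:
  c0 = (220.188756, 322.883156) px
  c1 = (338.733845, 338.905157) px
  c2 = (331.576795, 217.887000) px
  c3 = (206.081156, 207.424645) px
Planar DLT: solve 8×8 A·h = b for H (H[2,2]=1):
  H  [+478.25690 +123.34879 +272.66401]
  H  [-5.92848 +602.32738 +273.41914]
  H  [-0.24074 +0.27527 +1.00000]
B = K⁻¹H; ‖b₁‖=0.673477, ‖b₂‖=0.673477; λ = 2/(‖b₁‖+‖b₂‖) = 1.484831, sign → tz>0 ⇒ λ=+1.484831
r₁ = λ·B[:,0] = (+0.92899,+0.09595,-0.35746); r₂ = λ·B[:,1] = (+0.06324,+0.91046,+0.40873)
r₃ = r₁×r₂ = (+0.36467,-0.40231,+0.83974); SVD([r₁ r₂ r₃]) → R = UVᵀ:
  R  [+0.92899 +0.06324 +0.36467]
  R  [+0.09595 +0.91046 -0.40231]
  R  [-0.35746 +0.40873 +0.83974]
t = (-0.06488, +0.02761, +1.48483) m
tr R = 2.679182; θ = arccos((tr R − 1)/2) = 0.574267 rad = 32.903°
axis k = ((R−Rᵀ)₃₂, (R−Rᵀ)₁₃, (R−Rᵀ)₂₁) / (2 sinθ) = (+0.746518, +0.664684, +0.030114)
rvec = θ·k = (+0.428700, +0.381706, +0.017294)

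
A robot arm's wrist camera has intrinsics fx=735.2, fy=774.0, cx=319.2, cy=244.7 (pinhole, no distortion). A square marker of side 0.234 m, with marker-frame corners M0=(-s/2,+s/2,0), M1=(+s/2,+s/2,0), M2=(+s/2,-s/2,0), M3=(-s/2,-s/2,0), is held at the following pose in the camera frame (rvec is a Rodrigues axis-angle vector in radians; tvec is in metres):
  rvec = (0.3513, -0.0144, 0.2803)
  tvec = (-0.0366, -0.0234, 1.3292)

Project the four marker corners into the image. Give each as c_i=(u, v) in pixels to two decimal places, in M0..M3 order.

Intrinsics K: fx=735.2, fy=774.0, cx=319.2, cy=244.7
Marker side s = 0.234 m; corners in marker frame (Z=0):
  M0 = (-0.1170, +0.1170, 0)
  M1 = (+0.1170, +0.1170, 0)
  M2 = (+0.1170, -0.1170, 0)
  M3 = (-0.1170, -0.1170, 0)
rvec = (0.3513, -0.0144, 0.2803), |rvec| = θ = 0.44965 rad = 25.763°
Rodrigues: sinθ=0.43465, 1−cosθ=0.09940; R = I + sinθ·[k]× + (1−cosθ)·[k]×²:
    [+0.96127 -0.27344 +0.03449]
    [+0.26846 +0.90070 -0.34157]
    [+0.06233 +0.33760 +0.93922]
t = (-0.0366, -0.0234, 1.3292) m
M0: Pc = R·M0+t = (-0.18106, +0.05057, +1.36141); u = 735.2·(-0.18106)/1.36141 + 319.2 = 221.4217, v = 774.0·(+0.05057)/1.36141 + 244.7 = 273.4516
M1: Pc = R·M1+t = (+0.04388, +0.11339, +1.37599); u = 735.2·(+0.04388)/1.37599 + 319.2 = 342.6436, v = 774.0·(+0.11339)/1.37599 + 244.7 = 308.4834
M2: Pc = R·M2+t = (+0.10786, -0.09737, +1.29699); u = 735.2·(+0.10786)/1.29699 + 319.2 = 380.3408, v = 774.0·(-0.09737)/1.29699 + 244.7 = 186.5919
M3: Pc = R·M3+t = (-0.11708, -0.16019, +1.28241); u = 735.2·(-0.11708)/1.28241 + 319.2 = 252.0804, v = 774.0·(-0.16019)/1.28241 + 244.7 = 148.0158

c0=(221.42, 273.45) c1=(342.64, 308.48) c2=(380.34, 186.59) c3=(252.08, 148.02)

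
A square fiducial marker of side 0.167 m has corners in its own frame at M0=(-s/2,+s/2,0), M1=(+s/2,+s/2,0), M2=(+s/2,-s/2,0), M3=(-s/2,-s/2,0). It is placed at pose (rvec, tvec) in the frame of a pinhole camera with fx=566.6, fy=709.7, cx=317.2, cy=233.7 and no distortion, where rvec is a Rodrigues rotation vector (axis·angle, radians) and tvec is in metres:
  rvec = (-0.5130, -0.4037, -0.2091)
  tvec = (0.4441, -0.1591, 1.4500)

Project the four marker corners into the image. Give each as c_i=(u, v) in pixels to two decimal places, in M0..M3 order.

Intrinsics K: fx=566.6, fy=709.7, cx=317.2, cy=233.7
Marker side s = 0.167 m; corners in marker frame (Z=0):
  M0 = (-0.0835, +0.0835, 0)
  M1 = (+0.0835, +0.0835, 0)
  M2 = (+0.0835, -0.0835, 0)
  M3 = (-0.0835, -0.0835, 0)
rvec = (-0.5130, -0.4037, -0.2091), |rvec| = θ = 0.68547 rad = 39.274°
Rodrigues: sinθ=0.63303, 1−cosθ=0.22588; R = I + sinθ·[k]× + (1−cosθ)·[k]×²:
    [+0.90064 +0.29266 -0.32125]
    [-0.09355 +0.85247 +0.51434]
    [+0.42439 -0.43318 +0.79514]
t = (0.4441, -0.1591, 1.4500) m
M0: Pc = R·M0+t = (+0.39333, -0.08011, +1.37839); u = 566.6·(+0.39333)/1.37839 + 317.2 = 478.8833, v = 709.7·(-0.08011)/1.37839 + 233.7 = 192.4546
M1: Pc = R·M1+t = (+0.54374, -0.09573, +1.44927); u = 566.6·(+0.54374)/1.44927 + 317.2 = 529.7789, v = 709.7·(-0.09573)/1.44927 + 233.7 = 186.8213
M2: Pc = R·M2+t = (+0.49487, -0.23809, +1.52161); u = 566.6·(+0.49487)/1.52161 + 317.2 = 501.4729, v = 709.7·(-0.23809)/1.52161 + 233.7 = 122.6502
M3: Pc = R·M3+t = (+0.34446, -0.22247, +1.45073); u = 566.6·(+0.34446)/1.45073 + 317.2 = 451.7324, v = 709.7·(-0.22247)/1.45073 + 233.7 = 124.8676

c0=(478.88, 192.45) c1=(529.78, 186.82) c2=(501.47, 122.65) c3=(451.73, 124.87)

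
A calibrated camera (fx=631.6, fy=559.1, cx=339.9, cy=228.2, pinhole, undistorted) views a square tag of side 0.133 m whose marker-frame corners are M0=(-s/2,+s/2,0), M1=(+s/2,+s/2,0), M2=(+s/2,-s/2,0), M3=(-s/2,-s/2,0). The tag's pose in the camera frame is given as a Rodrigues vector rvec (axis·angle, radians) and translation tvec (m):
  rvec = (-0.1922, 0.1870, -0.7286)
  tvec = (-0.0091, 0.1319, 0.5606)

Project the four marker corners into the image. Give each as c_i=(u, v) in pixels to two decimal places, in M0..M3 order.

Intrinsics K: fx=631.6, fy=559.1, cx=339.9, cy=228.2
Marker side s = 0.133 m; corners in marker frame (Z=0):
  M0 = (-0.0665, +0.0665, 0)
  M1 = (+0.0665, +0.0665, 0)
  M2 = (+0.0665, -0.0665, 0)
  M3 = (-0.0665, -0.0665, 0)
rvec = (-0.1922, 0.1870, -0.7286), |rvec| = θ = 0.77638 rad = 44.483°
Rodrigues: sinθ=0.70070, 1−cosθ=0.28655; R = I + sinθ·[k]× + (1−cosθ)·[k]×²:
    [+0.73101 +0.64049 +0.23534]
    [-0.67466 +0.73008 +0.10869]
    [-0.10220 -0.23824 +0.96582]
t = (-0.0091, 0.1319, 0.5606) m
M0: Pc = R·M0+t = (-0.01512, +0.22532, +0.55155); u = 631.6·(-0.01512)/0.55155 + 339.9 = 322.5859, v = 559.1·(+0.22532)/0.55155 + 228.2 = 456.5981
M1: Pc = R·M1+t = (+0.08211, +0.13558, +0.53796); u = 631.6·(+0.08211)/0.53796 + 339.9 = 436.2967, v = 559.1·(+0.13558)/0.53796 + 228.2 = 369.1127
M2: Pc = R·M2+t = (-0.00308, +0.03848, +0.56965); u = 631.6·(-0.00308)/0.56965 + 339.9 = 336.4847, v = 559.1·(+0.03848)/0.56965 + 228.2 = 265.9722
M3: Pc = R·M3+t = (-0.10031, +0.12822, +0.58324); u = 631.6·(-0.10031)/0.58324 + 339.9 = 231.2776, v = 559.1·(+0.12822)/0.58324 + 228.2 = 351.1085

c0=(322.59, 456.60) c1=(436.30, 369.11) c2=(336.48, 265.97) c3=(231.28, 351.11)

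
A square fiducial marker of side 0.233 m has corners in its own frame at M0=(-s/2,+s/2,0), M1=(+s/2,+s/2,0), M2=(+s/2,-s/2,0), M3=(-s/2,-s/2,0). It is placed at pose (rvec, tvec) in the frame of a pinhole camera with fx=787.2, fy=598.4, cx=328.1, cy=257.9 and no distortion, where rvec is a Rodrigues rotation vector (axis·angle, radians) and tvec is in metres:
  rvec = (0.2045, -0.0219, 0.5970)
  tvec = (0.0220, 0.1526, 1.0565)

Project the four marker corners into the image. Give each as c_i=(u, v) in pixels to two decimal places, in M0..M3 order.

Intrinsics K: fx=787.2, fy=598.4, cx=328.1, cy=257.9
Marker side s = 0.233 m; corners in marker frame (Z=0):
  M0 = (-0.1165, +0.1165, 0)
  M1 = (+0.1165, +0.1165, 0)
  M2 = (+0.1165, -0.1165, 0)
  M3 = (-0.1165, -0.1165, 0)
rvec = (0.2045, -0.0219, 0.5970), |rvec| = θ = 0.63143 rad = 36.179°
Rodrigues: sinθ=0.59030, 1−cosθ=0.19282; R = I + sinθ·[k]× + (1−cosθ)·[k]×²:
    [+0.82741 -0.56028 +0.03857]
    [+0.55595 +0.80741 -0.19750]
    [+0.07952 +0.18486 +0.97954]
t = (0.0220, 0.1526, 1.0565) m
M0: Pc = R·M0+t = (-0.13967, +0.18190, +1.06877); u = 787.2·(-0.13967)/1.06877 + 328.1 = 225.2301, v = 598.4·(+0.18190)/1.06877 + 257.9 = 359.7426
M1: Pc = R·M1+t = (+0.05312, +0.31143, +1.08730); u = 787.2·(+0.05312)/1.08730 + 328.1 = 366.5590, v = 598.4·(+0.31143)/1.08730 + 257.9 = 429.2977
M2: Pc = R·M2+t = (+0.18367, +0.12330, +1.04423); u = 787.2·(+0.18367)/1.04423 + 328.1 = 466.5576, v = 598.4·(+0.12330)/1.04423 + 257.9 = 328.5600
M3: Pc = R·M3+t = (-0.00912, -0.00623, +1.02570); u = 787.2·(-0.00912)/1.02570 + 328.1 = 321.1002, v = 598.4·(-0.00623)/1.02570 + 257.9 = 254.2646

c0=(225.23, 359.74) c1=(366.56, 429.30) c2=(466.56, 328.56) c3=(321.10, 254.26)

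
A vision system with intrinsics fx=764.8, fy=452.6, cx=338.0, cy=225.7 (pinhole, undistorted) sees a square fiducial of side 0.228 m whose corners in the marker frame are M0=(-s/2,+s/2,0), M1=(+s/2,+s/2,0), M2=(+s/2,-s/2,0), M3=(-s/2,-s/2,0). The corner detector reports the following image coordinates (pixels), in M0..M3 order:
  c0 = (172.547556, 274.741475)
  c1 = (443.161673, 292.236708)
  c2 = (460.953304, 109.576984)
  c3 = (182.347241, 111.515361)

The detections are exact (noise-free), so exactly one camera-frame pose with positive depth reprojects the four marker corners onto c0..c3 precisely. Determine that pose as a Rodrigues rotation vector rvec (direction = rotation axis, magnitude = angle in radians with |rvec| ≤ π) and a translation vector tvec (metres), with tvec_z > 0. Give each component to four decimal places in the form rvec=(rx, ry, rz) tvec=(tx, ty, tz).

rvec=(0.0537, 0.3046, 0.0575) tvec=(-0.0244, -0.0369, 0.5991)

Intrinsics K: fx=764.8, fy=452.6, cx=338.0, cy=225.7
Marker side s = 0.228 m; corners in marker frame (Z=0):
  M0 = (-0.1140, +0.1140, 0)
  M1 = (+0.1140, +0.1140, 0)
  M2 = (+0.1140, -0.1140, 0)
  M3 = (-0.1140, -0.1140, 0)
Detected image corners:
  c0 = (172.547556, 274.741475) px
  c1 = (443.161673, 292.236708) px
  c2 = (460.953304, 109.576984) px
  c3 = (182.347241, 111.515361) px
Planar DLT: solve 8×8 A·h = b for H (H[2,2]=1):
  H  [+1047.64578 -27.20312 +306.88496]
  H  [-63.39537 +776.32908 +197.80899]
  H  [-0.49747 +0.10265 +1.00000]
B = K⁻¹H; ‖b₁‖=1.669202, ‖b₂‖=1.669202; λ = 2/(‖b₁‖+‖b₂‖) = 0.599089, sign → tz>0 ⇒ λ=+0.599089
r₁ = λ·B[:,0] = (+0.95236,+0.06470,-0.29803); r₂ = λ·B[:,1] = (-0.04849,+0.99693,+0.06150)
r₃ = r₁×r₂ = (+0.30109,-0.04412,+0.95257); SVD([r₁ r₂ r₃]) → R = UVᵀ:
  R  [+0.95236 -0.04849 +0.30109]
  R  [+0.06470 +0.99693 -0.04412]
  R  [-0.29803 +0.06150 +0.95257]
t = (-0.02437, -0.03692, +0.59909) m
tr R = 2.901865; θ = arccos((tr R − 1)/2) = 0.314561 rad = 18.023°
axis k = ((R−Rᵀ)₃₂, (R−Rᵀ)₁₃, (R−Rᵀ)₂₁) / (2 sinθ) = (+0.170679, +0.968198, +0.182923)
rvec = θ·k = (+0.053689, +0.304557, +0.057541)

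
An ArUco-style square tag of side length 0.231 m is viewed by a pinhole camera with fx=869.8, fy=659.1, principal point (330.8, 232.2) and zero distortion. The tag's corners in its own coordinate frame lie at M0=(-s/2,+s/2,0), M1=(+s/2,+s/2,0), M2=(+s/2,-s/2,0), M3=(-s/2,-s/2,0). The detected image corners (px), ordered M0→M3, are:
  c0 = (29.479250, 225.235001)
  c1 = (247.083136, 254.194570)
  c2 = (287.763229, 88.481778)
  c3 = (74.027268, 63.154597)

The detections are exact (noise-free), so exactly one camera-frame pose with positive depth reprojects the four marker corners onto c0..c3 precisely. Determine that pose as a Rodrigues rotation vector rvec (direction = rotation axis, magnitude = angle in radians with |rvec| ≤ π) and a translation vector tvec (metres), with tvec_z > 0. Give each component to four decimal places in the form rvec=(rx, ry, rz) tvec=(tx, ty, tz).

Intrinsics K: fx=869.8, fy=659.1, cx=330.8, cy=232.2
Marker side s = 0.231 m; corners in marker frame (Z=0):
  M0 = (-0.1155, +0.1155, 0)
  M1 = (+0.1155, +0.1155, 0)
  M2 = (+0.1155, -0.1155, 0)
  M3 = (-0.1155, -0.1155, 0)
Detected image corners:
  c0 = (29.479250, 225.235001) px
  c1 = (247.083136, 254.194570) px
  c2 = (287.763229, 88.481778) px
  c3 = (74.027268, 63.154597) px
Planar DLT: solve 8×8 A·h = b for H (H[2,2]=1):
  H  [+920.70643 -199.48128 +158.81638]
  H  [+104.72625 +694.67937 +156.75507]
  H  [-0.08045 -0.09353 +1.00000]
B = K⁻¹H; ‖b₁‖=1.108025, ‖b₂‖=1.108025; λ = 2/(‖b₁‖+‖b₂‖) = 0.902506, sign → tz>0 ⇒ λ=+0.902506
r₁ = λ·B[:,0] = (+0.98294,+0.16898,-0.07261); r₂ = λ·B[:,1] = (-0.17488,+0.98096,-0.08442)
r₃ = r₁×r₂ = (+0.05696,+0.09567,+0.99378); SVD([r₁ r₂ r₃]) → R = UVᵀ:
  R  [+0.98294 -0.17488 +0.05696]
  R  [+0.16898 +0.98096 +0.09567]
  R  [-0.07261 -0.08442 +0.99378]
t = (-0.17845, -0.10331, +0.90251) m
tr R = 2.957688; θ = arccos((tr R − 1)/2) = 0.206064 rad = 11.807°
axis k = ((R−Rᵀ)₃₂, (R−Rᵀ)₁₃, (R−Rᵀ)₂₁) / (2 sinθ) = (-0.440081, +0.316628, +0.840283)
rvec = θ·k = (-0.090685, +0.065246, +0.173152)

rvec=(-0.0907, 0.0652, 0.1732) tvec=(-0.1785, -0.1033, 0.9025)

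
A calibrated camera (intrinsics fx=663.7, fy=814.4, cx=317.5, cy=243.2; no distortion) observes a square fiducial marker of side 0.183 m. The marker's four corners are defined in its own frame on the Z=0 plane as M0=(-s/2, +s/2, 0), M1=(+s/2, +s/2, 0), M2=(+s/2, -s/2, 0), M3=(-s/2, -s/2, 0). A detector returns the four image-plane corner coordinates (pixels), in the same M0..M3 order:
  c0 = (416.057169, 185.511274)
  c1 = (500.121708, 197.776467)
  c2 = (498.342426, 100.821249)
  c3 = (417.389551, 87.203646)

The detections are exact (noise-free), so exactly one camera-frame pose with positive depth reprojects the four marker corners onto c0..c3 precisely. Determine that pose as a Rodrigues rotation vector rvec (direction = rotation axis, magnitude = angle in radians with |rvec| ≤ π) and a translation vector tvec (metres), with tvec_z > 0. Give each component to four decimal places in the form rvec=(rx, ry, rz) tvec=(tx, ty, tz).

Intrinsics K: fx=663.7, fy=814.4, cx=317.5, cy=243.2
Marker side s = 0.183 m; corners in marker frame (Z=0):
  M0 = (-0.0915, +0.0915, 0)
  M1 = (+0.0915, +0.0915, 0)
  M2 = (+0.0915, -0.0915, 0)
  M3 = (-0.0915, -0.0915, 0)
Detected image corners:
  c0 = (416.057169, 185.511274) px
  c1 = (500.121708, 197.776467) px
  c2 = (498.342426, 100.821249) px
  c3 = (417.389551, 87.203646) px
Planar DLT: solve 8×8 A·h = b for H (H[2,2]=1):
  H  [+497.90091 -93.20796 +458.36459]
  H  [+85.50611 +503.99591 +141.96743]
  H  [+0.10305 -0.20636 +1.00000]
B = K⁻¹H; ‖b₁‖=0.712305, ‖b₂‖=0.712305; λ = 2/(‖b₁‖+‖b₂‖) = 1.403892, sign → tz>0 ⇒ λ=+1.403892
r₁ = λ·B[:,0] = (+0.98398,+0.10420,+0.14467); r₂ = λ·B[:,1] = (-0.05857,+0.95532,-0.28971)
r₃ = r₁×r₂ = (-0.16839,+0.27660,+0.94612); SVD([r₁ r₂ r₃]) → R = UVᵀ:
  R  [+0.98398 -0.05857 -0.16839]
  R  [+0.10420 +0.95532 +0.27660]
  R  [+0.14467 -0.28971 +0.94612]
t = (+0.29796, -0.17451, +1.40389) m
tr R = 2.885417; θ = arccos((tr R − 1)/2) = 0.340138 rad = 19.488°
axis k = ((R−Rᵀ)₃₂, (R−Rᵀ)₁₃, (R−Rᵀ)₂₁) / (2 sinθ) = (-0.848735, -0.469194, +0.243938)
rvec = θ·k = (-0.288687, -0.159591, +0.082973)

rvec=(-0.2887, -0.1596, 0.0830) tvec=(0.2980, -0.1745, 1.4039)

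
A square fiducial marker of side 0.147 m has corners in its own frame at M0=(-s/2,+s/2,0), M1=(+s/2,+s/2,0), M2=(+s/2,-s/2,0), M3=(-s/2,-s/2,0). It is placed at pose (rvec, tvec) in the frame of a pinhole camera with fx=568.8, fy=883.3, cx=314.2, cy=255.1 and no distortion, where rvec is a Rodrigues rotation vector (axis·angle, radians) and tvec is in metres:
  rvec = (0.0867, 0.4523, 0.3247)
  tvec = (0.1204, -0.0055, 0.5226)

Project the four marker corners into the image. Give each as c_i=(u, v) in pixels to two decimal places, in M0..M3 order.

Intrinsics K: fx=568.8, fy=883.3, cx=314.2, cy=255.1
Marker side s = 0.147 m; corners in marker frame (Z=0):
  M0 = (-0.0735, +0.0735, 0)
  M1 = (+0.0735, +0.0735, 0)
  M2 = (+0.0735, -0.0735, 0)
  M3 = (-0.0735, -0.0735, 0)
rvec = (0.0867, 0.4523, 0.3247), |rvec| = θ = 0.56349 rad = 32.286°
Rodrigues: sinθ=0.53414, 1−cosθ=0.15460; R = I + sinθ·[k]× + (1−cosθ)·[k]×²:
    [+0.84906 -0.28869 +0.44245]
    [+0.32688 +0.94501 -0.01068]
    [-0.41503 +0.15369 +0.89673]
t = (0.1204, -0.0055, 0.5226) m
M0: Pc = R·M0+t = (+0.03678, +0.03993, +0.56440); u = 568.8·(+0.03678)/0.56440 + 314.2 = 351.2620, v = 883.3·(+0.03993)/0.56440 + 255.1 = 317.5946
M1: Pc = R·M1+t = (+0.16159, +0.08798, +0.50339); u = 568.8·(+0.16159)/0.50339 + 314.2 = 496.7825, v = 883.3·(+0.08798)/0.50339 + 255.1 = 409.4848
M2: Pc = R·M2+t = (+0.20402, -0.05093, +0.48080); u = 568.8·(+0.20402)/0.48080 + 314.2 = 555.5675, v = 883.3·(-0.05093)/0.48080 + 255.1 = 161.5300
M3: Pc = R·M3+t = (+0.07921, -0.09898, +0.54181); u = 568.8·(+0.07921)/0.54181 + 314.2 = 397.3596, v = 883.3·(-0.09898)/0.54181 + 255.1 = 93.7289

c0=(351.26, 317.59) c1=(496.78, 409.48) c2=(555.57, 161.53) c3=(397.36, 93.73)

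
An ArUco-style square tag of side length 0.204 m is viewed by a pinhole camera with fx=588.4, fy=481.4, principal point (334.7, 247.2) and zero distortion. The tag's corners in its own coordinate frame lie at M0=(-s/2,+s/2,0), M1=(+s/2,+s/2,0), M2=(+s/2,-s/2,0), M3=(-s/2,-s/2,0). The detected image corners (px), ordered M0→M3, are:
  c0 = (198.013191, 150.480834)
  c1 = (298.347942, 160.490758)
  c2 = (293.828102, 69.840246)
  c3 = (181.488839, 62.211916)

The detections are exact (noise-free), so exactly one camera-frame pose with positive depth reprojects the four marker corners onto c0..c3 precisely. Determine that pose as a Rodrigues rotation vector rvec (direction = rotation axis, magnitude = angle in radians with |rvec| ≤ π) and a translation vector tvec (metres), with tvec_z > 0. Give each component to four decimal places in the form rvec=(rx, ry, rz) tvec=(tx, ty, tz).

Intrinsics K: fx=588.4, fy=481.4, cx=334.7, cy=247.2
Marker side s = 0.204 m; corners in marker frame (Z=0):
  M0 = (-0.1020, +0.1020, 0)
  M1 = (+0.1020, +0.1020, 0)
  M2 = (+0.1020, -0.1020, 0)
  M3 = (-0.1020, -0.1020, 0)
Detected image corners:
  c0 = (198.013191, 150.480834) px
  c1 = (298.347942, 160.490758) px
  c2 = (293.828102, 69.840246) px
  c3 = (181.488839, 62.211916) px
Planar DLT: solve 8×8 A·h = b for H (H[2,2]=1):
  H  [+474.14749 +191.06051 +242.21294]
  H  [+22.87378 +501.75583 +113.28106]
  H  [-0.18688 +0.57188 +1.00000]
B = K⁻¹H; ‖b₁‖=0.942063, ‖b₂‖=0.942063; λ = 2/(‖b₁‖+‖b₂‖) = 1.061500, sign → tz>0 ⇒ λ=+1.061500
r₁ = λ·B[:,0] = (+0.96822,+0.15230,-0.19837); r₂ = λ·B[:,1] = (-0.00063,+0.79466,+0.60705)
r₃ = r₁×r₂ = (+0.25009,-0.58764,+0.76951); SVD([r₁ r₂ r₃]) → R = UVᵀ:
  R  [+0.96822 -0.00063 +0.25009]
  R  [+0.15230 +0.79466 -0.58764]
  R  [-0.19837 +0.60705 +0.76951]
t = (-0.16685, -0.29529, +1.06150) m
tr R = 2.532391; θ = arccos((tr R − 1)/2) = 0.697897 rad = 39.987°
axis k = ((R−Rᵀ)₃₂, (R−Rᵀ)₁₃, (R−Rᵀ)₂₁) / (2 sinθ) = (+0.929561, +0.348939, +0.118990)
rvec = θ·k = (+0.648737, +0.243523, +0.083043)

rvec=(0.6487, 0.2435, 0.0830) tvec=(-0.1669, -0.2953, 1.0615)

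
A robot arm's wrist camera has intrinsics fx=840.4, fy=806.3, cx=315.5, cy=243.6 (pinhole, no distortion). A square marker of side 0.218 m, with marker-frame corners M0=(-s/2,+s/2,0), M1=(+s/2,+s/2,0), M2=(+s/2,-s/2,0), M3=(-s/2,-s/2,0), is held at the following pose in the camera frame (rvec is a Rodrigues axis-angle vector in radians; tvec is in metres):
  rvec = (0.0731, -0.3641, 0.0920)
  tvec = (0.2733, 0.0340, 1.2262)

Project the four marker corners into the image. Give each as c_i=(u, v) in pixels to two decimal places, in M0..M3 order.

Intrinsics K: fx=840.4, fy=806.3, cx=315.5, cy=243.6
Marker side s = 0.218 m; corners in marker frame (Z=0):
  M0 = (-0.1090, +0.1090, 0)
  M1 = (+0.1090, +0.1090, 0)
  M2 = (+0.1090, -0.1090, 0)
  M3 = (-0.1090, -0.1090, 0)
rvec = (0.0731, -0.3641, 0.0920), |rvec| = θ = 0.38259 rad = 21.921°
Rodrigues: sinθ=0.37333, 1−cosθ=0.07230; R = I + sinθ·[k]× + (1−cosθ)·[k]×²:
    [+0.93034 -0.10292 -0.35196]
    [+0.07663 +0.99318 -0.08787]
    [+0.35860 +0.05478 +0.93188]
t = (0.2733, 0.0340, 1.2262) m
M0: Pc = R·M0+t = (+0.16067, +0.13390, +1.19308); u = 840.4·(+0.16067)/1.19308 + 315.5 = 428.6783, v = 806.3·(+0.13390)/1.19308 + 243.6 = 334.0942
M1: Pc = R·M1+t = (+0.36349, +0.15061, +1.27126); u = 840.4·(+0.36349)/1.27126 + 315.5 = 555.7941, v = 806.3·(+0.15061)/1.27126 + 243.6 = 339.1241
M2: Pc = R·M2+t = (+0.38593, -0.06590, +1.25932); u = 840.4·(+0.38593)/1.25932 + 315.5 = 573.0457, v = 806.3·(-0.06590)/1.25932 + 243.6 = 201.4035
M3: Pc = R·M3+t = (+0.18311, -0.08261, +1.18114); u = 840.4·(+0.18311)/1.18114 + 315.5 = 445.7864, v = 806.3·(-0.08261)/1.18114 + 243.6 = 187.2075

c0=(428.68, 334.09) c1=(555.79, 339.12) c2=(573.05, 201.40) c3=(445.79, 187.21)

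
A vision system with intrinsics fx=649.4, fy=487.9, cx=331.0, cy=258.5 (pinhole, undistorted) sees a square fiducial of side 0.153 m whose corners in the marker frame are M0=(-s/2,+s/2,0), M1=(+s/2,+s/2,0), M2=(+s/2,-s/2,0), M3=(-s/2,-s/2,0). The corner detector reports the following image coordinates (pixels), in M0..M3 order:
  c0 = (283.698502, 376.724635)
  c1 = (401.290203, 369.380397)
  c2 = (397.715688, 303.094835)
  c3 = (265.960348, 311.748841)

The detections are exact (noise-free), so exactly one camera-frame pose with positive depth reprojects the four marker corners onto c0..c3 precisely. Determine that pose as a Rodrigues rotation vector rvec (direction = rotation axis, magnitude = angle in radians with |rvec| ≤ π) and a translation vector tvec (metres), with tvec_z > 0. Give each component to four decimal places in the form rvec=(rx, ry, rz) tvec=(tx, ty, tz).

rvec=(0.6371, 0.0016, -0.0973) tvec=(0.0077, 0.1364, 0.7961)

Intrinsics K: fx=649.4, fy=487.9, cx=331.0, cy=258.5
Marker side s = 0.153 m; corners in marker frame (Z=0):
  M0 = (-0.0765, +0.0765, 0)
  M1 = (+0.0765, +0.0765, 0)
  M2 = (+0.0765, -0.0765, 0)
  M3 = (-0.0765, -0.0765, 0)
Detected image corners:
  c0 = (283.698502, 376.724635) px
  c1 = (401.290203, 369.380397) px
  c2 = (397.715688, 303.094835) px
  c3 = (265.960348, 311.748841) px
Planar DLT: solve 8×8 A·h = b for H (H[2,2]=1):
  H  [+798.89207 +321.28149 +337.28173]
  H  [-65.48536 +682.72868 +342.12176]
  H  [-0.03952 +0.74590 +1.00000]
B = K⁻¹H; ‖b₁‖=1.256089, ‖b₂‖=1.256089; λ = 2/(‖b₁‖+‖b₂‖) = 0.796122, sign → tz>0 ⇒ λ=+0.796122
r₁ = λ·B[:,0] = (+0.99543,-0.09018,-0.03147); r₂ = λ·B[:,1] = (+0.09120,+0.79941,+0.59383)
r₃ = r₁×r₂ = (-0.02840,-0.59398,+0.80398); SVD([r₁ r₂ r₃]) → R = UVᵀ:
  R  [+0.99543 +0.09120 -0.02840]
  R  [-0.09018 +0.79941 -0.59398]
  R  [-0.03147 +0.59383 +0.80398]
t = (+0.00770, +0.13645, +0.79612) m
tr R = 2.598812; θ = arccos((tr R − 1)/2) = 0.644490 rad = 36.927°
axis k = ((R−Rᵀ)₃₂, (R−Rᵀ)₁₃, (R−Rᵀ)₂₁) / (2 sinθ) = (+0.988538, +0.002553, -0.150950)
rvec = θ·k = (+0.637103, +0.001645, -0.097286)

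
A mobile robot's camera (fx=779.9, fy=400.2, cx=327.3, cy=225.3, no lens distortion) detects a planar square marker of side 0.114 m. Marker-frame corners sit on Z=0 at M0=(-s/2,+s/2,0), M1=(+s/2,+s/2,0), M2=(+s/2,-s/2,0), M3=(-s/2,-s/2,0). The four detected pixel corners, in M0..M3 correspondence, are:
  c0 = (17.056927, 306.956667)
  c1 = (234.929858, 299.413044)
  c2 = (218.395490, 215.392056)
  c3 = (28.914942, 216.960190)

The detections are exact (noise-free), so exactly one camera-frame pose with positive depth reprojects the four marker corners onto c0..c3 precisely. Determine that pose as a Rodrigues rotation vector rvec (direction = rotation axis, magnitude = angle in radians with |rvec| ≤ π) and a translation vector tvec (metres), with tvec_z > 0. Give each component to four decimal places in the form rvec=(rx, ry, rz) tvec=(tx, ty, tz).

Intrinsics K: fx=779.9, fy=400.2, cx=327.3, cy=225.3
Marker side s = 0.114 m; corners in marker frame (Z=0):
  M0 = (-0.0570, +0.0570, 0)
  M1 = (+0.0570, +0.0570, 0)
  M2 = (+0.0570, -0.0570, 0)
  M3 = (-0.0570, -0.0570, 0)
Detected image corners:
  c0 = (17.056927, 306.956667) px
  c1 = (234.929858, 299.413044) px
  c2 = (218.395490, 215.392056) px
  c3 = (28.914942, 216.960190) px
Planar DLT: solve 8×8 A·h = b for H (H[2,2]=1):
  H  [+1845.07990 -129.07660 +127.86584]
  H  [+101.60049 +443.28922 +256.56307]
  H  [+0.53808 -1.22898 +1.00000]
B = K⁻¹H; ‖b₁‖=2.207131, ‖b₂‖=2.207131; λ = 2/(‖b₁‖+‖b₂‖) = 0.453077, sign → tz>0 ⇒ λ=+0.453077
r₁ = λ·B[:,0] = (+0.96957,-0.02222,+0.24379); r₂ = λ·B[:,1] = (+0.15869,+0.81533,-0.55682)
r₃ = r₁×r₂ = (-0.18640,+0.57857,+0.79405); SVD([r₁ r₂ r₃]) → R = UVᵀ:
  R  [+0.96957 +0.15869 -0.18640]
  R  [-0.02222 +0.81533 +0.57857]
  R  [+0.24379 -0.55682 +0.79405]
t = (-0.11586, +0.03539, +0.45308) m
tr R = 2.578956; θ = arccos((tr R − 1)/2) = 0.660838 rad = 37.863°
axis k = ((R−Rᵀ)₃₂, (R−Rᵀ)₁₃, (R−Rᵀ)₂₁) / (2 sinθ) = (-0.924916, -0.350442, -0.147379)
rvec = θ·k = (-0.611220, -0.231585, -0.097394)

rvec=(-0.6112, -0.2316, -0.0974) tvec=(-0.1159, 0.0354, 0.4531)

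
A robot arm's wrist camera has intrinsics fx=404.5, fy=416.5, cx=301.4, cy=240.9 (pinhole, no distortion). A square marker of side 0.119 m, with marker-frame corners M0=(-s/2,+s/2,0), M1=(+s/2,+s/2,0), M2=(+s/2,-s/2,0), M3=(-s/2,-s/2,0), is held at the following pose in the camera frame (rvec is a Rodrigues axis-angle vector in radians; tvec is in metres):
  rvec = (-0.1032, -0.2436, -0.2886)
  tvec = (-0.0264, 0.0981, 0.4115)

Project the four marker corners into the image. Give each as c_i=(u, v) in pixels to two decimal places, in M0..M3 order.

Intrinsics K: fx=404.5, fy=416.5, cx=301.4, cy=240.9
Marker side s = 0.119 m; corners in marker frame (Z=0):
  M0 = (-0.0595, +0.0595, 0)
  M1 = (+0.0595, +0.0595, 0)
  M2 = (+0.0595, -0.0595, 0)
  M3 = (-0.0595, -0.0595, 0)
rvec = (-0.1032, -0.2436, -0.2886), |rvec| = θ = 0.39151 rad = 22.432°
Rodrigues: sinθ=0.38159, 1−cosθ=0.07567; R = I + sinθ·[k]× + (1−cosθ)·[k]×²:
    [+0.92959 +0.29369 -0.22272]
    [-0.26887 +0.95363 +0.13529]
    [+0.25213 -0.06588 +0.96545]
t = (-0.0264, 0.0981, 0.4115) m
M0: Pc = R·M0+t = (-0.06424, +0.17084, +0.39258); u = 404.5·(-0.06424)/0.39258 + 301.4 = 235.2135, v = 416.5·(+0.17084)/0.39258 + 240.9 = 422.1486
M1: Pc = R·M1+t = (+0.04639, +0.13884, +0.42258); u = 404.5·(+0.04639)/0.42258 + 301.4 = 345.8006, v = 416.5·(+0.13884)/0.42258 + 240.9 = 377.7446
M2: Pc = R·M2+t = (+0.01144, +0.02536, +0.43042); u = 404.5·(+0.01144)/0.43042 + 301.4 = 312.1472, v = 416.5·(+0.02536)/0.43042 + 240.9 = 265.4410
M3: Pc = R·M3+t = (-0.09919, +0.05736, +0.40042); u = 404.5·(-0.09919)/0.40042 + 301.4 = 201.2035, v = 416.5·(+0.05736)/0.40042 + 240.9 = 300.5608

c0=(235.21, 422.15) c1=(345.80, 377.74) c2=(312.15, 265.44) c3=(201.20, 300.56)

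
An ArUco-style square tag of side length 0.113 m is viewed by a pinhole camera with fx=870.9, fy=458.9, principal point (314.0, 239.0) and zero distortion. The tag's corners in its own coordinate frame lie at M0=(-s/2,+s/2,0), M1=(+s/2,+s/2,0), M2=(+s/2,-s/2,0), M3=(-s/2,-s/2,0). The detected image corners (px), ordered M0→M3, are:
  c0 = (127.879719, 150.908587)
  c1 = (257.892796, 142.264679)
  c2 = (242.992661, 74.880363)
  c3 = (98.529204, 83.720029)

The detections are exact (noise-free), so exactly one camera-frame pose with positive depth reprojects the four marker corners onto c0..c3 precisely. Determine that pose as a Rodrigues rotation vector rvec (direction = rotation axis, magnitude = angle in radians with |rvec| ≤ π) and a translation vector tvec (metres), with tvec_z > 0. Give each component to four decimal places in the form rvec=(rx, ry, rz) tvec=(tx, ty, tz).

Intrinsics K: fx=870.9, fy=458.9, cx=314.0, cy=239.0
Marker side s = 0.113 m; corners in marker frame (Z=0):
  M0 = (-0.0565, +0.0565, 0)
  M1 = (+0.0565, +0.0565, 0)
  M2 = (+0.0565, -0.0565, 0)
  M3 = (-0.0565, -0.0565, 0)
Detected image corners:
  c0 = (127.879719, 150.908587) px
  c1 = (257.892796, 142.264679) px
  c2 = (242.992661, 74.880363) px
  c3 = (98.529204, 83.720029) px
Planar DLT: solve 8×8 A·h = b for H (H[2,2]=1):
  H  [+1228.16071 +362.14980 +182.75855]
  H  [-66.77194 +699.00123 +114.66297]
  H  [+0.09336 +0.91676 +1.00000]
B = K⁻¹H; ‖b₁‖=1.393312, ‖b₂‖=1.393312; λ = 2/(‖b₁‖+‖b₂‖) = 0.717714, sign → tz>0 ⇒ λ=+0.717714
r₁ = λ·B[:,0] = (+0.98798,-0.13933,+0.06700); r₂ = λ·B[:,1] = (+0.06122,+0.75055,+0.65797)
r₃ = r₁×r₂ = (-0.14196,-0.64596,+0.75006); SVD([r₁ r₂ r₃]) → R = UVᵀ:
  R  [+0.98798 +0.06122 -0.14196]
  R  [-0.13933 +0.75055 -0.64596]
  R  [+0.06700 +0.65797 +0.75006]
t = (-0.10816, -0.19446, +0.71771) m
tr R = 2.488589; θ = arccos((tr R − 1)/2) = 0.731319 rad = 41.901°
axis k = ((R−Rᵀ)₃₂, (R−Rᵀ)₁₃, (R−Rᵀ)₂₁) / (2 sinθ) = (+0.976207, -0.156447, -0.150145)
rvec = θ·k = (+0.713919, -0.114413, -0.109804)

rvec=(0.7139, -0.1144, -0.1098) tvec=(-0.1082, -0.1945, 0.7177)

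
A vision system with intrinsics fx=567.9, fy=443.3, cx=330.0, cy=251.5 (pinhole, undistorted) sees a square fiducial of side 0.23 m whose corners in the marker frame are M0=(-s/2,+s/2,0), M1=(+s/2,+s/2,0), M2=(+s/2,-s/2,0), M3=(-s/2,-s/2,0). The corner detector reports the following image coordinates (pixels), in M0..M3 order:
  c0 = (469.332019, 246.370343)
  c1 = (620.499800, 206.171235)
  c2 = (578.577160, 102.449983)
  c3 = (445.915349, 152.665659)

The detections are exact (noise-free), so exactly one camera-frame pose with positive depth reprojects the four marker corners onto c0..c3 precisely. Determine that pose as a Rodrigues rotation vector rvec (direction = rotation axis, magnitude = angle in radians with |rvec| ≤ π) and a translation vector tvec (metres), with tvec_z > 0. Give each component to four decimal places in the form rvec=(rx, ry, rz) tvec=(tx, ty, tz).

Intrinsics K: fx=567.9, fy=443.3, cx=330.0, cy=251.5
Marker side s = 0.23 m; corners in marker frame (Z=0):
  M0 = (-0.1150, +0.1150, 0)
  M1 = (+0.1150, +0.1150, 0)
  M2 = (+0.1150, -0.1150, 0)
  M3 = (-0.1150, -0.1150, 0)
Detected image corners:
  c0 = (469.332019, 246.370343) px
  c1 = (620.499800, 206.171235) px
  c2 = (578.577160, 102.449983) px
  c3 = (445.915349, 152.665659) px
Planar DLT: solve 8×8 A·h = b for H (H[2,2]=1):
  H  [+279.95631 -83.43230 +522.61675]
  H  [-309.77060 +353.11545 +176.17264]
  H  [-0.63399 -0.42102 +1.00000]
B = K⁻¹H; ‖b₁‖=1.122006, ‖b₂‖=1.122006; λ = 2/(‖b₁‖+‖b₂‖) = 0.891261, sign → tz>0 ⇒ λ=+0.891261
r₁ = λ·B[:,0] = (+0.76771,-0.30222,-0.56505); r₂ = λ·B[:,1] = (+0.08711,+0.92283,-0.37524)
r₃ = r₁×r₂ = (+0.63485,+0.23885,+0.73479); SVD([r₁ r₂ r₃]) → R = UVᵀ:
  R  [+0.76771 +0.08711 +0.63485]
  R  [-0.30222 +0.92283 +0.23885]
  R  [-0.56505 -0.37524 +0.73479]
t = (+0.30229, -0.15145, +0.89126) m
tr R = 2.425324; θ = arccos((tr R − 1)/2) = 0.777510 rad = 44.548°
axis k = ((R−Rᵀ)₃₂, (R−Rᵀ)₁₃, (R−Rᵀ)₂₁) / (2 sinθ) = (-0.437691, +0.855233, -0.277495)
rvec = θ·k = (-0.340309, +0.664953, -0.215755)

rvec=(-0.3403, 0.6650, -0.2158) tvec=(0.3023, -0.1514, 0.8913)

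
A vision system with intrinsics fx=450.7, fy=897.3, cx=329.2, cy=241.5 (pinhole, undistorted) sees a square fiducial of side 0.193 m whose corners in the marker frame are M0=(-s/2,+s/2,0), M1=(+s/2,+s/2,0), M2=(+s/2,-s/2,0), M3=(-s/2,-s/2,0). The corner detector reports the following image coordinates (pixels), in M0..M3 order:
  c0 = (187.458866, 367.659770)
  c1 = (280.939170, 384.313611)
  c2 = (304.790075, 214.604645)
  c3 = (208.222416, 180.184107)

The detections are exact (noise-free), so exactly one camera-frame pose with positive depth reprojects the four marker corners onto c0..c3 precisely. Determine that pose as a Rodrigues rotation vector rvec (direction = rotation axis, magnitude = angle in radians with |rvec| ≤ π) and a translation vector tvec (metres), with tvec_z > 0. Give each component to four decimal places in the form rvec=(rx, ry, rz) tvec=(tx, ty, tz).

rvec=(0.3102, -0.4105, 0.2250) tvec=(-0.1619, 0.0478, 0.8902)

Intrinsics K: fx=450.7, fy=897.3, cx=329.2, cy=241.5
Marker side s = 0.193 m; corners in marker frame (Z=0):
  M0 = (-0.0965, +0.0965, 0)
  M1 = (+0.0965, +0.0965, 0)
  M2 = (+0.0965, -0.0965, 0)
  M3 = (-0.0965, -0.0965, 0)
Detected image corners:
  c0 = (187.458866, 367.659770) px
  c1 = (280.939170, 384.313611) px
  c2 = (304.790075, 214.604645) px
  c3 = (208.222416, 180.184107) px
Planar DLT: solve 8×8 A·h = b for H (H[2,2]=1):
  H  [+608.78162 -47.26200 +247.23107]
  H  [+267.37190 +1003.49610 +289.68868]
  H  [+0.47542 +0.27995 +1.00000]
B = K⁻¹H; ‖b₁‖=1.123354, ‖b₂‖=1.123354; λ = 2/(‖b₁‖+‖b₂‖) = 0.890191, sign → tz>0 ⇒ λ=+0.890191
r₁ = λ·B[:,0] = (+0.89330,+0.15135,+0.42321); r₂ = λ·B[:,1] = (-0.27538,+0.92847,+0.24921)
r₃ = r₁×r₂ = (-0.35523,-0.33916,+0.87108); SVD([r₁ r₂ r₃]) → R = UVᵀ:
  R  [+0.89330 -0.27538 -0.35523]
  R  [+0.15135 +0.92847 -0.33916]
  R  [+0.42321 +0.24921 +0.87108]
t = (-0.16190, +0.04781, +0.89019) m
tr R = 2.692855; θ = arccos((tr R − 1)/2) = 0.561556 rad = 32.175°
axis k = ((R−Rᵀ)₃₂, (R−Rᵀ)₁₃, (R−Rᵀ)₂₁) / (2 sinθ) = (+0.552456, -0.730924, +0.400678)
rvec = θ·k = (+0.310235, -0.410455, +0.225003)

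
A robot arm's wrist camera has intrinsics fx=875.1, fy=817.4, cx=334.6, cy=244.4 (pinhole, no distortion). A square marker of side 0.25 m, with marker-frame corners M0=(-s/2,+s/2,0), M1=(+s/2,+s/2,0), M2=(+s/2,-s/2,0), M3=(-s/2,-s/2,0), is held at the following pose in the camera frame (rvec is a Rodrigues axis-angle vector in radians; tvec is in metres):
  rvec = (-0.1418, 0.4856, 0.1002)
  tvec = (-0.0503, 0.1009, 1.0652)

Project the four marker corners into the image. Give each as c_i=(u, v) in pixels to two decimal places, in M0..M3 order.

Intrinsics K: fx=875.1, fy=817.4, cx=334.6, cy=244.4
Marker side s = 0.25 m; corners in marker frame (Z=0):
  M0 = (-0.1250, +0.1250, 0)
  M1 = (+0.1250, +0.1250, 0)
  M2 = (+0.1250, -0.1250, 0)
  M3 = (-0.1250, -0.1250, 0)
rvec = (-0.1418, 0.4856, 0.1002), |rvec| = θ = 0.51571 rad = 29.548°
Rodrigues: sinθ=0.49315, 1−cosθ=0.13006; R = I + sinθ·[k]× + (1−cosθ)·[k]×²:
    [+0.87978 -0.12949 +0.45741]
    [+0.06214 +0.98526 +0.15939]
    [-0.47131 -0.11180 +0.87485]
t = (-0.0503, 0.1009, 1.0652) m
M0: Pc = R·M0+t = (-0.17646, +0.21629, +1.11014); u = 875.1·(-0.17646)/1.11014 + 334.6 = 195.5014, v = 817.4·(+0.21629)/1.11014 + 244.4 = 403.6547
M1: Pc = R·M1+t = (+0.04349, +0.23183, +0.99231); u = 875.1·(+0.04349)/0.99231 + 334.6 = 372.9493, v = 817.4·(+0.23183)/0.99231 + 244.4 = 435.3623
M2: Pc = R·M2+t = (+0.07586, -0.01449, +1.02026); u = 875.1·(+0.07586)/1.02026 + 334.6 = 399.6653, v = 817.4·(-0.01449)/1.02026 + 244.4 = 232.7918
M3: Pc = R·M3+t = (-0.14409, -0.03003, +1.13809); u = 875.1·(-0.14409)/1.13809 + 334.6 = 223.8094, v = 817.4·(-0.03003)/1.13809 + 244.4 = 222.8352

c0=(195.50, 403.65) c1=(372.95, 435.36) c2=(399.67, 232.79) c3=(223.81, 222.84)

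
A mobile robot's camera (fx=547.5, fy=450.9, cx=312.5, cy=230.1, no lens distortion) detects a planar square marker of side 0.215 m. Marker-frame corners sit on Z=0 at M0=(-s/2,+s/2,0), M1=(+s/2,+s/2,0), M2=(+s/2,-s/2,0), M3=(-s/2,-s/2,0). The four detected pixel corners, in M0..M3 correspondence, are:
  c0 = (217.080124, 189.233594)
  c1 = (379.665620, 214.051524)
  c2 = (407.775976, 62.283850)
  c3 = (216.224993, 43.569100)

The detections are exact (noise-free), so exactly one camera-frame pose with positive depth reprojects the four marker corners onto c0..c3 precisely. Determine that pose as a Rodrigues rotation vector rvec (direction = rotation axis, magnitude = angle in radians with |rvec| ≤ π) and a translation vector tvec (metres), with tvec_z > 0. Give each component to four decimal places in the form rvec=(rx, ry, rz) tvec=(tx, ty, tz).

rvec=(0.4823, 0.2372, 0.1411) tvec=(-0.0126, -0.1386, 0.6426)

Intrinsics K: fx=547.5, fy=450.9, cx=312.5, cy=230.1
Marker side s = 0.215 m; corners in marker frame (Z=0):
  M0 = (-0.1075, +0.1075, 0)
  M1 = (+0.1075, +0.1075, 0)
  M2 = (+0.1075, -0.1075, 0)
  M3 = (-0.1075, -0.1075, 0)
Detected image corners:
  c0 = (217.080124, 189.233594) px
  c1 = (379.665620, 214.051524) px
  c2 = (407.775976, 62.283850) px
  c3 = (216.224993, 43.569100) px
Planar DLT: solve 8×8 A·h = b for H (H[2,2]=1):
  H  [+727.01806 +163.96280 +301.80171]
  H  [+64.32269 +785.16391 +132.83287]
  H  [-0.29887 +0.73785 +1.00000]
B = K⁻¹H; ‖b₁‖=1.556240, ‖b₂‖=1.556240; λ = 2/(‖b₁‖+‖b₂‖) = 0.642574, sign → tz>0 ⇒ λ=+0.642574
r₁ = λ·B[:,0] = (+0.96288,+0.18967,-0.19205); r₂ = λ·B[:,1] = (-0.07818,+0.87698,+0.47413)
r₃ = r₁×r₂ = (+0.25835,-0.44151,+0.85926); SVD([r₁ r₂ r₃]) → R = UVᵀ:
  R  [+0.96288 -0.07818 +0.25835]
  R  [+0.18967 +0.87698 -0.44151]
  R  [-0.19205 +0.47413 +0.85926]
t = (-0.01256, -0.13861, +0.64257) m
tr R = 2.699119; θ = arccos((tr R − 1)/2) = 0.555647 rad = 31.836°
axis k = ((R−Rᵀ)₃₂, (R−Rᵀ)₁₃, (R−Rᵀ)₂₁) / (2 sinθ) = (+0.867914, +0.426923, +0.253894)
rvec = θ·k = (+0.482254, +0.237219, +0.141075)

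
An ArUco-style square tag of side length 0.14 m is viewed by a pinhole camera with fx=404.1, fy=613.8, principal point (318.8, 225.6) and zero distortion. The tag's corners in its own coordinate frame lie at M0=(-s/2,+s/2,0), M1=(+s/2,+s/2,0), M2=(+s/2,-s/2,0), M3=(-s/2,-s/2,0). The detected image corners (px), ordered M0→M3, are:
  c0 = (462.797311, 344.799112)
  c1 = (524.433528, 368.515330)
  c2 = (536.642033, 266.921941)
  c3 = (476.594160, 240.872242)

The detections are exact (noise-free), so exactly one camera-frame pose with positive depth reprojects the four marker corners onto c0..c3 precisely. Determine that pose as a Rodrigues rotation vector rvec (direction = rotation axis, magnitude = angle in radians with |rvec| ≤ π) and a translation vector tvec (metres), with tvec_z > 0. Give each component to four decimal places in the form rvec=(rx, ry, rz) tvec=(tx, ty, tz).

Intrinsics K: fx=404.1, fy=613.8, cx=318.8, cy=225.6
Marker side s = 0.14 m; corners in marker frame (Z=0):
  M0 = (-0.0700, +0.0700, 0)
  M1 = (+0.0700, +0.0700, 0)
  M2 = (+0.0700, -0.0700, 0)
  M3 = (-0.0700, -0.0700, 0)
Detected image corners:
  c0 = (462.797311, 344.799112) px
  c1 = (524.433528, 368.515330) px
  c2 = (536.642033, 266.921941) px
  c3 = (476.594160, 240.872242) px
Planar DLT: solve 8×8 A·h = b for H (H[2,2]=1):
  H  [+533.12732 -164.98385 +500.60227]
  H  [+238.00537 +689.82281 +304.92973]
  H  [+0.19715 -0.14434 +1.00000]
B = K⁻¹H; ‖b₁‖=1.221727, ‖b₂‖=1.221727; λ = 2/(‖b₁‖+‖b₂‖) = 0.818513, sign → tz>0 ⇒ λ=+0.818513
r₁ = λ·B[:,0] = (+0.95255,+0.25807,+0.16137); r₂ = λ·B[:,1] = (-0.24097,+0.96331,-0.11814)
r₃ = r₁×r₂ = (-0.18594,+0.07365,+0.97980); SVD([r₁ r₂ r₃]) → R = UVᵀ:
  R  [+0.95255 -0.24097 -0.18594]
  R  [+0.25807 +0.96331 +0.07365]
  R  [+0.16137 -0.11814 +0.97980]
t = (+0.36824, +0.10579, +0.81851) m
tr R = 2.895664; θ = arccos((tr R − 1)/2) = 0.324432 rad = 18.589°
axis k = ((R−Rᵀ)₃₂, (R−Rᵀ)₁₃, (R−Rᵀ)₂₁) / (2 sinθ) = (-0.300834, -0.544767, +0.782769)
rvec = θ·k = (-0.097600, -0.176740, +0.253955)

rvec=(-0.0976, -0.1767, 0.2540) tvec=(0.3682, 0.1058, 0.8185)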